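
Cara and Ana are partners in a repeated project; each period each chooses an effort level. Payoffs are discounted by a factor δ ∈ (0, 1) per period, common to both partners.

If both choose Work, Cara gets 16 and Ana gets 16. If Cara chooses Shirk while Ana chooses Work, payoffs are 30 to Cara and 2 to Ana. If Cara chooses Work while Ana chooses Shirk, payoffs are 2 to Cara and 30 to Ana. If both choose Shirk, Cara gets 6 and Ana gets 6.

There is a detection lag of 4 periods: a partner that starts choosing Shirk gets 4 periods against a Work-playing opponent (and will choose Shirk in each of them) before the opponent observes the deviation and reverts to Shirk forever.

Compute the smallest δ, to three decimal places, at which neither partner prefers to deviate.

0.874

Deviating for the 4 undetected periods gains 30−16 = 14 per period over cooperation, then loses 16−6 = 10 per period forever once punishment starts.
Gain: 14(1 + δ + … + δ^3); loss: 10·δ^4/(1−δ).
No profitable deviation ⇔ 14(1−δ^4) ≤ 10·δ^4, i.e. δ^4 ≥ 14/(14+10) = 7/12.
Hence δ ≥ (7/12)^(1/4) ≈ 0.874.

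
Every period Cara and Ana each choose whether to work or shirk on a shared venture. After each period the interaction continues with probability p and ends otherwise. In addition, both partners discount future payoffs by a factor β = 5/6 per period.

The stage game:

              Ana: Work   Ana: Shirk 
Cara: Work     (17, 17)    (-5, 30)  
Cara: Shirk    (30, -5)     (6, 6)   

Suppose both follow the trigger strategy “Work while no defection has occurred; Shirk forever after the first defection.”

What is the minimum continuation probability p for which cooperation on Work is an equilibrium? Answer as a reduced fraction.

13/20

Expected continuation weight on next period's payoff is β·p = 5/6·p, which plays the role of the discount factor.
Cooperation requires 5/6·p ≥ (30−17)/(30−6) = 13/24, hence p ≥ 13/20.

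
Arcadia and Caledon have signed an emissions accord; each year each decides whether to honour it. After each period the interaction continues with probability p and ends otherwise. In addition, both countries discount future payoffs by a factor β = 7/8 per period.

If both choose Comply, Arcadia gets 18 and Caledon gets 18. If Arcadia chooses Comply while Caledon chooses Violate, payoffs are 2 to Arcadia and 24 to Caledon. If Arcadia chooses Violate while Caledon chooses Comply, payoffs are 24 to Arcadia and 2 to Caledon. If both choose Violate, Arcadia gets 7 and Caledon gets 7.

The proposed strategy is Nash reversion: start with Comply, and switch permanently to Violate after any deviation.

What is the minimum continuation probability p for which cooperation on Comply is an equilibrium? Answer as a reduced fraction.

Expected continuation weight on next period's payoff is β·p = 7/8·p, which plays the role of the discount factor.
Cooperation requires 7/8·p ≥ (24−18)/(24−7) = 6/17, hence p ≥ 48/119.

48/119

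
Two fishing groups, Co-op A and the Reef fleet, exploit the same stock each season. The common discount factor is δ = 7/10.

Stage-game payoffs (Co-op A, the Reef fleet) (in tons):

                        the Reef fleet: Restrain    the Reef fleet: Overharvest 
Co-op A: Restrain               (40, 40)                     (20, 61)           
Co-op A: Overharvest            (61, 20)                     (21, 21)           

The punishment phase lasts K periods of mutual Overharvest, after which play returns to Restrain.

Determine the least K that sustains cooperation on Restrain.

2

IC: δ(1−δ^K)/(1−δ) ≥ (61−40)/(40−21) = 21/19.
With δ = 7/10: need 1 − δ^K ≥ 21/19·(1−7/10)/(7/10), i.e. δ^K ≤ 0.5263.
Since (7/10)^1 = 0.7000 and (7/10)^2 = 0.4900, the smallest such K is 2.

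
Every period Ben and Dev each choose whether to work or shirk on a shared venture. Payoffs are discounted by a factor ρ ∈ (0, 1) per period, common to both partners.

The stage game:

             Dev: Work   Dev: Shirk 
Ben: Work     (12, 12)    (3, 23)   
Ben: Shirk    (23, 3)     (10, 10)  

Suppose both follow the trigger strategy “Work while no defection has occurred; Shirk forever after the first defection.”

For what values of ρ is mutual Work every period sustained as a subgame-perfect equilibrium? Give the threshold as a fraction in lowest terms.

Under grim trigger the critical discount factor is (T−C)/(T−P) with T = 23, C = 12, P = 10.
ρ* = (23−12)/(23−10) = 11/13.

11/13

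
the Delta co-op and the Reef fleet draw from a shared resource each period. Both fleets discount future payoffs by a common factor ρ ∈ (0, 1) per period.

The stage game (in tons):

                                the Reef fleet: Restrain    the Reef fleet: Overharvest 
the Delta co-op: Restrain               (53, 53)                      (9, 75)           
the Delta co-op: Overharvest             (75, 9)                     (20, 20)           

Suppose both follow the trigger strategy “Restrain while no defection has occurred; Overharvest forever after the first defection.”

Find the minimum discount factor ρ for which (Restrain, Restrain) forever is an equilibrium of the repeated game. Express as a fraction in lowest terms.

One-period gain from deviating is 75 − 53 = 22. The loss is 53 − 20 = 33 in every subsequent period, with present value 33·ρ/(1−ρ).
Deviation is unprofitable when 33·ρ/(1−ρ) ≥ 22, i.e. ρ/(1−ρ) ≥ 2/3.
Equivalently ρ ≥ 22/(22+33) = 2/5.

2/5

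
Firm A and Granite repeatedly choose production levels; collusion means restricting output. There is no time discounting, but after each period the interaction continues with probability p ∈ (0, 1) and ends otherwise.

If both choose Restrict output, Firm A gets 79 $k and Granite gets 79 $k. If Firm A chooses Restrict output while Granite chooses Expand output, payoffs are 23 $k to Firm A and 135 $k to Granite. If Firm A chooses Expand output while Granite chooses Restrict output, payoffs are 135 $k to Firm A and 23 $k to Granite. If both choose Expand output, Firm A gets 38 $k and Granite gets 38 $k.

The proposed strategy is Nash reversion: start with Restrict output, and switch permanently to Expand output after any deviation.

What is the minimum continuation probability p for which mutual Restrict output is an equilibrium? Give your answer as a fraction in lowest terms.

Expected cooperation value is 79 + p·79 + p²·79 + … = 79/(1−p); deviation gives 135 + p·38/(1−p).
79 ≥ 135(1−p) + 38p ⇒ 97p ≥ 56 ⇒ p ≥ 56/97.

56/97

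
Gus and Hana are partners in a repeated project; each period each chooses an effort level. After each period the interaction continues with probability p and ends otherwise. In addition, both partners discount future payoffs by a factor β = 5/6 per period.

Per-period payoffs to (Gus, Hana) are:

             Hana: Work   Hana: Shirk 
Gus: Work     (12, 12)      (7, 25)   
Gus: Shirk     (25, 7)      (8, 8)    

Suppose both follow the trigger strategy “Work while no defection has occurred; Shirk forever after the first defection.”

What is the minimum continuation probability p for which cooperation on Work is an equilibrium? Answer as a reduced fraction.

With continuation probability p and discount β, the effective per-period discount factor is βp.
Grim-trigger IC: βp ≥ (25−12)/(25−8) = 13/17.
So p ≥ (13/17)/(5/6) = 78/85.

78/85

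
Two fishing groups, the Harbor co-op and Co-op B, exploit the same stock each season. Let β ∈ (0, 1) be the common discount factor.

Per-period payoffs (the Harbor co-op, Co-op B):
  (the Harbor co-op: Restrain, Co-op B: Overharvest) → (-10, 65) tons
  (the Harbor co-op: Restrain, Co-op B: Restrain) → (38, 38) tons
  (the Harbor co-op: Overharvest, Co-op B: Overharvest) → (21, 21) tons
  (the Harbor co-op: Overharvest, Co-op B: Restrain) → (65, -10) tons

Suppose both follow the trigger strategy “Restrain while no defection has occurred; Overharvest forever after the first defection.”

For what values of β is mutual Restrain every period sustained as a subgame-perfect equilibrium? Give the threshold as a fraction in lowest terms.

27/44

One-period gain from deviating is 65 − 38 = 27. The loss is 38 − 21 = 17 in every subsequent period, with present value 17·β/(1−β).
Deviation is unprofitable when 17·β/(1−β) ≥ 27, i.e. β/(1−β) ≥ 27/17.
Equivalently β ≥ 27/(27+17) = 27/44.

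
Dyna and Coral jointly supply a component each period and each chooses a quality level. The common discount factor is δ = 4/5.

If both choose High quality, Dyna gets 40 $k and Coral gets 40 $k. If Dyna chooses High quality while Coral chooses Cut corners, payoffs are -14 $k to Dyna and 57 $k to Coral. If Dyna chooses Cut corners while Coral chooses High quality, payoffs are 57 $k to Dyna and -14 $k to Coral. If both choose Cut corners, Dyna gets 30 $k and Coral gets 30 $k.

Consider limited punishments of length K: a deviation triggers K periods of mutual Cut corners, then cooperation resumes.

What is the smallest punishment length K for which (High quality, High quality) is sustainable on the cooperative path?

IC: δ(1−δ^K)/(1−δ) ≥ (57−40)/(40−30) = 17/10.
With δ = 4/5: need 1 − δ^K ≥ 17/10·(1−4/5)/(4/5), i.e. δ^K ≤ 0.5750.
Since (4/5)^2 = 0.6400 and (4/5)^3 = 0.5120, the smallest such K is 3.

3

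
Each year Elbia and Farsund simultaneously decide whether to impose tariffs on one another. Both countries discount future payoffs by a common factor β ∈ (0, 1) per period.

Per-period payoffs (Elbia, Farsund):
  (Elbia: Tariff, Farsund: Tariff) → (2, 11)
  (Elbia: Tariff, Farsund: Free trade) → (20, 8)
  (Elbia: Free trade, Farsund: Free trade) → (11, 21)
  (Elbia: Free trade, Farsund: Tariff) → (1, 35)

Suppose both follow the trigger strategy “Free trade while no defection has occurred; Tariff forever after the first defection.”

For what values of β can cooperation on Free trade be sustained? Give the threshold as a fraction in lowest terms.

7/12

For Elbia: deviation gain 20−11 = 9, per-period punishment loss 11−2 = 9. IC gives β ≥ 9/18 = 1/2.
For Farsund: gain 14, loss 10 per period, so β ≥ 14/24 = 7/12.
The tighter constraint is Farsund's, so cooperation needs β ≥ 7/12.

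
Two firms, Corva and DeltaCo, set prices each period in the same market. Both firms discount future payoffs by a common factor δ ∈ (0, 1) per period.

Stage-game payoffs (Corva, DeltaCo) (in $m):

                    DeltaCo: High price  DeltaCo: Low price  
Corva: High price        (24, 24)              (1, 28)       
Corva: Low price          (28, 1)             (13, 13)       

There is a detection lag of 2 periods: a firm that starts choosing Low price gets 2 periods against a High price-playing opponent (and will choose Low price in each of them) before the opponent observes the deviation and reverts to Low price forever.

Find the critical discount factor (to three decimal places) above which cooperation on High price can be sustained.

0.516

A deviator earns 28 for 2 periods, then 13 forever; cooperating earns 24 forever. Multiplying the IC by (1−δ):
24 ≥ 28(1−δ^2) + 13δ^2, so 15·δ^2 ≥ 4 and δ^2 ≥ 4/15.
δ ≥ (4/15)^(1/2) ≈ 0.516.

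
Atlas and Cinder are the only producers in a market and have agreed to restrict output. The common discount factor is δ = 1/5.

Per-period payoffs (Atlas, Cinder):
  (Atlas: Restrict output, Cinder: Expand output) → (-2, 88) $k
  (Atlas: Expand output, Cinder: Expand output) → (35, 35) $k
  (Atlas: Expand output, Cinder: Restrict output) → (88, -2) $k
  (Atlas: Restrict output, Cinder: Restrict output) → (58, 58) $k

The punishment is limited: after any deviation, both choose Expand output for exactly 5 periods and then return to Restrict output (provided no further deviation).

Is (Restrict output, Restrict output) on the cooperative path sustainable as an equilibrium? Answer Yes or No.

IC: δ+…+δ^5 ≥ (88−58)/(58−35) = 30/23.
At δ = 1/5: partial sum = 0.2499 < 1.3043. Cooperation not sustainable.

No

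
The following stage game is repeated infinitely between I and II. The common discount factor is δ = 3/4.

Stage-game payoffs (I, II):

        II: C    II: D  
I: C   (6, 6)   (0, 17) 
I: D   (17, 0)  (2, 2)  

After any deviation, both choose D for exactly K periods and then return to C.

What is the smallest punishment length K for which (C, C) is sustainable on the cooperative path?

9

IC: δ(1−δ^K)/(1−δ) ≥ (17−6)/(6−2) = 11/4.
With δ = 3/4: need 1 − δ^K ≥ 11/4·(1−3/4)/(3/4), i.e. δ^K ≤ 0.0833.
Since (3/4)^8 = 0.1001 and (3/4)^9 = 0.0751, the smallest such K is 9.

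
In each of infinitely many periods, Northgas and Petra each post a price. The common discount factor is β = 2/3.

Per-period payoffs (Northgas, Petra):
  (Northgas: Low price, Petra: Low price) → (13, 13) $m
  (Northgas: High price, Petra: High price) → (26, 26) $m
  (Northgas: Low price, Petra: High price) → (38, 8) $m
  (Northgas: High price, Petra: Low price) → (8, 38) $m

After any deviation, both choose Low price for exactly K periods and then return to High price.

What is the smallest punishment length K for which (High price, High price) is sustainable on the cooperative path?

No profitable deviation requires (26−13)(β+…+β^K) ≥ 38−26, i.e. β+…+β^K ≥ 12/13 ≈ 0.9231.
With β = 2/3, the partial sums are K=1: 0.6667, K=2: 1.1111.
K = 2 is the first length at which the sum reaches 0.9231.

2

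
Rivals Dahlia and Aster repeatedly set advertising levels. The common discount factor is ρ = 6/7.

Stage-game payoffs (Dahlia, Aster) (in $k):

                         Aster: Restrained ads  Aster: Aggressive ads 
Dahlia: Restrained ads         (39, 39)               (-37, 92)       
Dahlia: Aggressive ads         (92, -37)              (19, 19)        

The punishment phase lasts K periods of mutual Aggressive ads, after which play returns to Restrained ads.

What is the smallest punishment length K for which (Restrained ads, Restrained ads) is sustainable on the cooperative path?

4

Need Σ_{k=1}^{K} ρ^k ≥ (92−39)/(39−19) = 2.6500 at ρ = 6/7.
At K = 3 the sum is 2.2216 < 2.6500; at K = 4 it is 2.7613 ≥ 2.6500.
So the minimum punishment length is K = 4.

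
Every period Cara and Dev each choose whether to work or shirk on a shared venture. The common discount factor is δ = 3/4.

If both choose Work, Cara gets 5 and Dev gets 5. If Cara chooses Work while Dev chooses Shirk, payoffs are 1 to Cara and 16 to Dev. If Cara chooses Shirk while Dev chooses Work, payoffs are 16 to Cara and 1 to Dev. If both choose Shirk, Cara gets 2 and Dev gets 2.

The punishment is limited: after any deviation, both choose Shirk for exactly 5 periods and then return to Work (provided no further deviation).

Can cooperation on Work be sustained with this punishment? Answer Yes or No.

No

A one-shot deviation gives 16 now, then 2 for 5 periods, then back to 5.
Gain from deviating: (16−5) today; loss: (5−2) in each of the next 5 periods.
No-deviation condition: (5−2)(δ+…+δ^5) ≥ 16−5, i.e. δ+…+δ^5 ≥ 11/3.
At δ = 3/4: δ+…+δ^5 = 2.2881 < 3.6667.
So cooperation is not sustainable.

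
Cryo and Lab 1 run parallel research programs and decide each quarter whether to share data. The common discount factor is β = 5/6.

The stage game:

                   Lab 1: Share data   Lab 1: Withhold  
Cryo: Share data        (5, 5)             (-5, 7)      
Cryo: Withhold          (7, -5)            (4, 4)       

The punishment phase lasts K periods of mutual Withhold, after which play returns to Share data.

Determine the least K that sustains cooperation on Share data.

3

Need Σ_{k=1}^{K} β^k ≥ (7−5)/(5−4) = 2.0000 at β = 5/6.
At K = 2 the sum is 1.5278 < 2.0000; at K = 3 it is 2.1065 ≥ 2.0000.
So the minimum punishment length is K = 3.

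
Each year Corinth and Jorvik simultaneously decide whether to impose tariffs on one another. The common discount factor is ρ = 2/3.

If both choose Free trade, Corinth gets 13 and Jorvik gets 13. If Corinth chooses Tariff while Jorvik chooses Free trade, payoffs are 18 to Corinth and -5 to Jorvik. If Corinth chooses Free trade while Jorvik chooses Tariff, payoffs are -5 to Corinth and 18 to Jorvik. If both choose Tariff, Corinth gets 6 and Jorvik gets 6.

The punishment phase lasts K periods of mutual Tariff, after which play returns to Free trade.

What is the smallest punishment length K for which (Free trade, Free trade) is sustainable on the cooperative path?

2

Need Σ_{k=1}^{K} ρ^k ≥ (18−13)/(13−6) = 0.7143 at ρ = 2/3.
At K = 1 the sum is 0.6667 < 0.7143; at K = 2 it is 1.1111 ≥ 0.7143.
So the minimum punishment length is K = 2.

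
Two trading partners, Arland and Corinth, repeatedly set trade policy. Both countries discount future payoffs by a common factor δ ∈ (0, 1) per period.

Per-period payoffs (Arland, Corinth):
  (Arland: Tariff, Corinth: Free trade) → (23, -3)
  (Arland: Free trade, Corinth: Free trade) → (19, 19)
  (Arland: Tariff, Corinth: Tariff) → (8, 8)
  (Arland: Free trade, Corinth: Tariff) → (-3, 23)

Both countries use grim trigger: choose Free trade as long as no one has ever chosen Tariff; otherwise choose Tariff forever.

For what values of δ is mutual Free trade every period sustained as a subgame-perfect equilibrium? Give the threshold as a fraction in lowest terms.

Cooperation forever yields 19 each period: 19/(1−δ).
Deviating yields 23 once, then 8 forever: 23 + 8δ/(1−δ).
No profitable deviation requires 19/(1−δ) ≥ 23 + 8δ/(1−δ).
Multiplying by (1−δ): 19 ≥ 23(1−δ) + 8δ = 23 − 15δ.
So 15δ ≥ 4, i.e. δ ≥ 4/15.

4/15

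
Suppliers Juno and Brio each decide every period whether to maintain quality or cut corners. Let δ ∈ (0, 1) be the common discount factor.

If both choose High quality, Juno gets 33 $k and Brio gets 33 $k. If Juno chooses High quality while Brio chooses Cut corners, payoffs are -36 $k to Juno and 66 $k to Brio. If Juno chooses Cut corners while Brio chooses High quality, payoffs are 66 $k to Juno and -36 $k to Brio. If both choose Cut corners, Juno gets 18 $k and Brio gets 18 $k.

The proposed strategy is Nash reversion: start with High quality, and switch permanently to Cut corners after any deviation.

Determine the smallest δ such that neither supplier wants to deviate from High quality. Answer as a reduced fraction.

Under grim trigger the critical discount factor is (T−C)/(T−P) with T = 66, C = 33, P = 18.
δ* = (66−33)/(66−18) = 33/48 = 11/16.

11/16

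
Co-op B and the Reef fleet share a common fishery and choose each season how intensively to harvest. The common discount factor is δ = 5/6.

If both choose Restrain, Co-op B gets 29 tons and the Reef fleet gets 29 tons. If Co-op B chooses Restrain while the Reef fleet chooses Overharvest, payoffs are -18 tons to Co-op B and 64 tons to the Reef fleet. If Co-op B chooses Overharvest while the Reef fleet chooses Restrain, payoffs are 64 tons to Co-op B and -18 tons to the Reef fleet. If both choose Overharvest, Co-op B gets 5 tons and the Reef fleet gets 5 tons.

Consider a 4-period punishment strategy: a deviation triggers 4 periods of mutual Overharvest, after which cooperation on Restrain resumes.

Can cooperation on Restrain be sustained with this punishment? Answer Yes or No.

Yes

Comparing payoff streams over the 5 periods until play realigns: cooperate → 29(1+δ+…+δ^4); deviate → 64 + 5(δ+…+δ^4).
Cooperation is sustained iff (29−5)(δ+…+δ^4) ≥ 64−29.
δ+…+δ^4 = 5/6·(1−(5/6)^4)/(1−5/6) = 2.5887, and (64−29)/(29−5) = 1.4583.
2.5887 ≥ 1.4583, so cooperation is sustainable.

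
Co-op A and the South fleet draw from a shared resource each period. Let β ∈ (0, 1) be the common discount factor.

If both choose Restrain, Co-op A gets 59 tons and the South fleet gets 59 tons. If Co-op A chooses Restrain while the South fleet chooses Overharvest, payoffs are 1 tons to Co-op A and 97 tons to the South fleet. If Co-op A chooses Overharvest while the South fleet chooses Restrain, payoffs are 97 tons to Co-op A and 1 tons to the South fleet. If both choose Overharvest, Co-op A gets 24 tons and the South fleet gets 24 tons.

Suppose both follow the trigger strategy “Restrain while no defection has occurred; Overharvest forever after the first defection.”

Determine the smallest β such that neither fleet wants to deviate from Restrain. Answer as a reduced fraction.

38/73

One-period gain from deviating is 97 − 59 = 38. The loss is 59 − 24 = 35 in every subsequent period, with present value 35·β/(1−β).
Deviation is unprofitable when 35·β/(1−β) ≥ 38, i.e. β/(1−β) ≥ 38/35.
Equivalently β ≥ 38/(38+35) = 38/73.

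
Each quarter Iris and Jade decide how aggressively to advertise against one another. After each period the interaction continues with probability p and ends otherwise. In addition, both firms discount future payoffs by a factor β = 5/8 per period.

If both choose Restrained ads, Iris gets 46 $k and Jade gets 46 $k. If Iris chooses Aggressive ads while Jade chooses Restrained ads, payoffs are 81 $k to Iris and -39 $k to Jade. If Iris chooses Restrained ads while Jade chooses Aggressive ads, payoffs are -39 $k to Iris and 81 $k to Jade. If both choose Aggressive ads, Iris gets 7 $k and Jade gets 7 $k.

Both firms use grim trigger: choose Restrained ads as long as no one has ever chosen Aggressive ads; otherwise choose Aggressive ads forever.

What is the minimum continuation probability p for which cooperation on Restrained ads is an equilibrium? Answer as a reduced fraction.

28/37

Expected continuation weight on next period's payoff is β·p = 5/8·p, which plays the role of the discount factor.
Cooperation requires 5/8·p ≥ (81−46)/(81−7) = 35/74, hence p ≥ 28/37.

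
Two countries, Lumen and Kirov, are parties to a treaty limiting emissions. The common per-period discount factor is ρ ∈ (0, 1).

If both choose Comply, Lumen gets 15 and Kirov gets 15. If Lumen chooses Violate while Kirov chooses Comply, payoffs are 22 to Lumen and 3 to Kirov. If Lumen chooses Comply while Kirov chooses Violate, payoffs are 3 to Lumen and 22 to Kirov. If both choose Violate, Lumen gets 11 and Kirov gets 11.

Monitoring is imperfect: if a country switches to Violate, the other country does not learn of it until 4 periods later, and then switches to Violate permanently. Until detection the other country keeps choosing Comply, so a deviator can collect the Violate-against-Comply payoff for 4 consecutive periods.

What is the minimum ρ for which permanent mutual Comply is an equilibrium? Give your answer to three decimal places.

0.893

A deviator earns 22 for 4 periods, then 11 forever; cooperating earns 15 forever. Multiplying the IC by (1−ρ):
15 ≥ 22(1−ρ^4) + 11ρ^4, so 11·ρ^4 ≥ 7 and ρ^4 ≥ 7/11.
ρ ≥ (7/11)^(1/4) ≈ 0.893.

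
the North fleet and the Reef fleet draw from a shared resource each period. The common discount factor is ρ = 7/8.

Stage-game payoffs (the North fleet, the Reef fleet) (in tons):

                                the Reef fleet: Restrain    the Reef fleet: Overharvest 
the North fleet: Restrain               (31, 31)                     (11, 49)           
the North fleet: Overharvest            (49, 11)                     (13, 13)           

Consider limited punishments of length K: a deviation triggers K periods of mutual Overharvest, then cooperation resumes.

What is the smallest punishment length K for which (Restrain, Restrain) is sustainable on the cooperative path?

IC: ρ(1−ρ^K)/(1−ρ) ≥ (49−31)/(31−13) = 1.
With ρ = 7/8: need 1 − ρ^K ≥ 1·(1−7/8)/(7/8), i.e. ρ^K ≤ 0.8571.
Since (7/8)^1 = 0.8750 and (7/8)^2 = 0.7656, the smallest such K is 2.

2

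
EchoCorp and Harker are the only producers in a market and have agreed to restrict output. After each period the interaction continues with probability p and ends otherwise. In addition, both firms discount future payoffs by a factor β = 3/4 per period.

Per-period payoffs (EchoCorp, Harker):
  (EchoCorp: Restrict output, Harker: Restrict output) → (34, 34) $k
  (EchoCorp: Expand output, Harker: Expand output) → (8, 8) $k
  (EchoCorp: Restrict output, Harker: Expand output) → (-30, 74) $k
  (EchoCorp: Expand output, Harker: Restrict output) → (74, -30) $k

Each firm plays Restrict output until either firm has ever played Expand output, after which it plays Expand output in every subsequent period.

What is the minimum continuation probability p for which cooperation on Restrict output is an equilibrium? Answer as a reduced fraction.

80/99

With continuation probability p and discount β, the effective per-period discount factor is βp.
Grim-trigger IC: βp ≥ (74−34)/(74−8) = 20/33.
So p ≥ (20/33)/(3/4) = 80/99.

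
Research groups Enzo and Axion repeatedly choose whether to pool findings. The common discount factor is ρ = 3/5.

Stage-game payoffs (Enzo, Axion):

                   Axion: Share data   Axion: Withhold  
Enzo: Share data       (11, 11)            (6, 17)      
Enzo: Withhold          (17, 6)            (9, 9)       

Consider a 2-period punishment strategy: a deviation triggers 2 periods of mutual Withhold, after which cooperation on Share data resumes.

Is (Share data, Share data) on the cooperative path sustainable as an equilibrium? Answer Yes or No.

A one-shot deviation gives 17 now, then 9 for 2 periods, then back to 11.
Gain from deviating: (17−11) today; loss: (11−9) in each of the next 2 periods.
No-deviation condition: (11−9)(ρ+…+ρ^2) ≥ 17−11, i.e. ρ+…+ρ^2 ≥ 3.
At ρ = 3/5: ρ+…+ρ^2 = 0.9600 < 3.0000.
So cooperation is not sustainable.

No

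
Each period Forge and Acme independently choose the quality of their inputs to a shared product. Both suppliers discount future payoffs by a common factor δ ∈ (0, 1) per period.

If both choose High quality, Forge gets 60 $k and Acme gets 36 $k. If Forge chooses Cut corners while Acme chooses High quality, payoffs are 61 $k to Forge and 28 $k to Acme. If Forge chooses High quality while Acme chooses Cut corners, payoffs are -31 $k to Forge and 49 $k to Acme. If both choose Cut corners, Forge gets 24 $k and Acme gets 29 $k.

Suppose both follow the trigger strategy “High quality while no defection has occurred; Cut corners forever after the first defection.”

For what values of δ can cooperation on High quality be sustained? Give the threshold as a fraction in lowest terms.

Forge: cooperation gives 60 each period; deviation gives 61 once then 24 forever.
  60/(1−δ) ≥ 61 + 24δ/(1−δ) ⇒ δ ≥ 1/37.
Acme: cooperation gives 36 each period; deviation gives 49 once then 29 forever.
  δ ≥ 13/20.
Both must hold, so the binding constraint is Acme's: δ ≥ 13/20.

13/20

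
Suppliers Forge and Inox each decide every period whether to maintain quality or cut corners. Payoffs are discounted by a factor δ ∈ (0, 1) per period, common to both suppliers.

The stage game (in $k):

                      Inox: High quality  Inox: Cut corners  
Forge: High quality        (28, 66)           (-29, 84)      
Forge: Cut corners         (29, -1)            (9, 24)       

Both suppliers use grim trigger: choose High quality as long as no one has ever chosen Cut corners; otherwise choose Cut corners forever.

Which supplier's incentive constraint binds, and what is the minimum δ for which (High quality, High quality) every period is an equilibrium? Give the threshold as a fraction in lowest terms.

Inox; δ ≥ 3/10

Forge: cooperation gives 28 each period; deviation gives 29 once then 9 forever.
  28/(1−δ) ≥ 29 + 9δ/(1−δ) ⇒ δ ≥ 1/20.
Inox: cooperation gives 66 each period; deviation gives 84 once then 24 forever.
  δ ≥ 18/60 = 3/10.
Both must hold, so the binding constraint is Inox's: δ ≥ 3/10.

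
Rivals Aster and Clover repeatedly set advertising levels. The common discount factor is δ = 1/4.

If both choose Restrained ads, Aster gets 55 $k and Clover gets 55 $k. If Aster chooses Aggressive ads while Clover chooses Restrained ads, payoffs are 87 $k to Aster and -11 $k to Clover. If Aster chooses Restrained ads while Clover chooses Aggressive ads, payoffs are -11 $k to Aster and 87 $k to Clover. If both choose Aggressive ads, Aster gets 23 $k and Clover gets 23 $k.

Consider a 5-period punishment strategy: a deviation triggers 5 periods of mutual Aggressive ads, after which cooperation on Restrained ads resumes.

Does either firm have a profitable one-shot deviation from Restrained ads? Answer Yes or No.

Yes

A one-shot deviation gives 87 now, then 23 for 5 periods, then back to 55.
Gain from deviating: (87−55) today; loss: (55−23) in each of the next 5 periods.
No-deviation condition: (55−23)(δ+…+δ^5) ≥ 87−55, i.e. δ+…+δ^5 ≥ 1.
At δ = 1/4: δ+…+δ^5 = 0.3330 < 1.0000.
So cooperation is not sustainable.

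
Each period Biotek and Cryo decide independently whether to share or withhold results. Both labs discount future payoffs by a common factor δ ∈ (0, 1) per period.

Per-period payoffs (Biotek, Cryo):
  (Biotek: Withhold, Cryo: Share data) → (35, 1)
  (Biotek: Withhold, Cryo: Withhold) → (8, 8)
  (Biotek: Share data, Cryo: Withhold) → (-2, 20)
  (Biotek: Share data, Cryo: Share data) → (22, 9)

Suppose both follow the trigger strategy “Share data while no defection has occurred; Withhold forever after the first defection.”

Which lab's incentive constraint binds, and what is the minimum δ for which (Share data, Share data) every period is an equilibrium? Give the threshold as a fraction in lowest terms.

Cryo; δ ≥ 11/12

Biotek: cooperation gives 22 each period; deviation gives 35 once then 8 forever.
  22/(1−δ) ≥ 35 + 8δ/(1−δ) ⇒ δ ≥ 13/27.
Cryo: cooperation gives 9 each period; deviation gives 20 once then 8 forever.
  δ ≥ 11/12.
Both must hold, so the binding constraint is Cryo's: δ ≥ 11/12.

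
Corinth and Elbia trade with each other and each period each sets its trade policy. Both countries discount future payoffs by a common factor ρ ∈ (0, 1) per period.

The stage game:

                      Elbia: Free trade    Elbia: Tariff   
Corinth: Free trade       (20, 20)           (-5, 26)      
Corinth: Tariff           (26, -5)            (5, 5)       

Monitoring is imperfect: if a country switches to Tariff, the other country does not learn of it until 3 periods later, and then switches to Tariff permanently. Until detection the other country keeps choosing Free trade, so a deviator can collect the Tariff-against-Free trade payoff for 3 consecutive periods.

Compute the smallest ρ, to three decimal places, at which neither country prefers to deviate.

A deviator earns 26 for 3 periods, then 5 forever; cooperating earns 20 forever. Multiplying the IC by (1−ρ):
20 ≥ 26(1−ρ^3) + 5ρ^3, so 21·ρ^3 ≥ 6 and ρ^3 ≥ 2/7.
ρ ≥ (2/7)^(1/3) ≈ 0.659.

0.659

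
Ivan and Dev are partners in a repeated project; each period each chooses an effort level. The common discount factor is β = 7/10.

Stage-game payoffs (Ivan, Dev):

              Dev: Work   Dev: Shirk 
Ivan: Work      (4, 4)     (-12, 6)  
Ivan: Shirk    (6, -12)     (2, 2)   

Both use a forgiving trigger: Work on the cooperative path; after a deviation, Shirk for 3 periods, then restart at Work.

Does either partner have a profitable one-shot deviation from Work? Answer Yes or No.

No

Comparing payoff streams over the 4 periods until play realigns: cooperate → 4(1+β+…+β^3); deviate → 6 + 2(β+…+β^3).
Cooperation is sustained iff (4−2)(β+…+β^3) ≥ 6−4.
β+…+β^3 = 7/10·(1−(7/10)^3)/(1−7/10) = 1.5330, and (6−4)/(4−2) = 1.0000.
1.5330 ≥ 1.0000, so cooperation is sustainable.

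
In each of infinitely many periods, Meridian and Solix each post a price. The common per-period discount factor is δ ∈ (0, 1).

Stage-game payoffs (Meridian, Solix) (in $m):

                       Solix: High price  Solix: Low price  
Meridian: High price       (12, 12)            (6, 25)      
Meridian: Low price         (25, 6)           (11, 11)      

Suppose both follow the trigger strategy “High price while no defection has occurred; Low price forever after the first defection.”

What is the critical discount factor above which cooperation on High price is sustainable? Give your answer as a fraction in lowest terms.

12/(1−δ) ≥ 25 + 11δ/(1−δ)
12 ≥ 25 − 14δ
δ ≥ 13/14.

13/14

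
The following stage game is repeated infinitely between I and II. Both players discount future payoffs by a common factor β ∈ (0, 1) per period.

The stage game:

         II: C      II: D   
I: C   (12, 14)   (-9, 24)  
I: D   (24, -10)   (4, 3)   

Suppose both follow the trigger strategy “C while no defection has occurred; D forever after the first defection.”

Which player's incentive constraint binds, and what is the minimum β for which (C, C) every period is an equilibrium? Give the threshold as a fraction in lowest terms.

I; β ≥ 3/5

For I: deviation gain 24−12 = 12, per-period punishment loss 12−4 = 8. IC gives β ≥ 12/20 = 3/5.
For II: gain 10, loss 11 per period, so β ≥ 10/21.
The tighter constraint is I's, so cooperation needs β ≥ 3/5.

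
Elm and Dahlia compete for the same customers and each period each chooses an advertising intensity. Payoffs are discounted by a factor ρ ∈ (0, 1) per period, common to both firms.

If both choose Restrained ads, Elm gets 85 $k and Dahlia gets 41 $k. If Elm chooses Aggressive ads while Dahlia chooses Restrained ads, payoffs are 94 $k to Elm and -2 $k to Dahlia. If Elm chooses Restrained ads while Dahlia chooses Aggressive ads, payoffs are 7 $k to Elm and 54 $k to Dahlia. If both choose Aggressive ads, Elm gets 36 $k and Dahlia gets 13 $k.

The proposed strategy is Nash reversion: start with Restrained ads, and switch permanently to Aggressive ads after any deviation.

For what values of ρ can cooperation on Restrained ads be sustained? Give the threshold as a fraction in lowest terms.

Elm's threshold: (94−85)/(94−36) = 9/58.
Dahlia's threshold: (54−41)/(54−13) = 13/41.
9/58 < 13/41, so Dahlia binds and ρ* = 13/41.

13/41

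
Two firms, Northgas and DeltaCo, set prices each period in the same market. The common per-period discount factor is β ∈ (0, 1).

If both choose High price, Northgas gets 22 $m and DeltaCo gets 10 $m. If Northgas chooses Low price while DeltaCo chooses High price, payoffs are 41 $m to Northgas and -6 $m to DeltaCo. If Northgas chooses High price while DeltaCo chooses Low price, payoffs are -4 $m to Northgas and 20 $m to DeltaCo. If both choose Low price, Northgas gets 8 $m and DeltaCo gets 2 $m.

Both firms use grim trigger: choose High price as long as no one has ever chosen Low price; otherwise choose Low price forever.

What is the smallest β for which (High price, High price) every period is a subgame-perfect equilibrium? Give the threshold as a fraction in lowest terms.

19/33

Northgas's threshold: (41−22)/(41−8) = 19/33.
DeltaCo's threshold: (20−10)/(20−2) = 5/9.
19/33 > 5/9, so Northgas binds and β* = 19/33.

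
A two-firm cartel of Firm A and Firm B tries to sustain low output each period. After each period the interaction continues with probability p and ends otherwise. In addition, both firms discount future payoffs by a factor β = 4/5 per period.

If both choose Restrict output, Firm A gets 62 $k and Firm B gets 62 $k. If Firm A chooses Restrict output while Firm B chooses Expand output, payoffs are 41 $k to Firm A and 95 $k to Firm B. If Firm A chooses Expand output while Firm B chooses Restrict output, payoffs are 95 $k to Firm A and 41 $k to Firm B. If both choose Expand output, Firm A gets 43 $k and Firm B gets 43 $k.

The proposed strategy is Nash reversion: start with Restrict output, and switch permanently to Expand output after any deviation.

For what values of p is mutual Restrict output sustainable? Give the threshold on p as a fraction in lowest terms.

165/208

Expected continuation weight on next period's payoff is β·p = 4/5·p, which plays the role of the discount factor.
Cooperation requires 4/5·p ≥ (95−62)/(95−43) = 33/52, hence p ≥ 165/208.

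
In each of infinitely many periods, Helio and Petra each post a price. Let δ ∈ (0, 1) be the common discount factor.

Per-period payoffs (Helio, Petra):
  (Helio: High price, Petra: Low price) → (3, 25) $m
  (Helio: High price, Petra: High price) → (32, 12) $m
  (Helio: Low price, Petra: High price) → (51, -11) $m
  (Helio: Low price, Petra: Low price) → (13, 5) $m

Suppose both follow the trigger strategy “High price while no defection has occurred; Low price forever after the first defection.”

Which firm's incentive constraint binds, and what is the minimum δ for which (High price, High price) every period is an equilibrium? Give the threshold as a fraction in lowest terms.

Petra; δ ≥ 13/20

Helio's threshold: (51−32)/(51−13) = 1/2.
Petra's threshold: (25−12)/(25−5) = 13/20.
1/2 < 13/20, so Petra binds and δ* = 13/20.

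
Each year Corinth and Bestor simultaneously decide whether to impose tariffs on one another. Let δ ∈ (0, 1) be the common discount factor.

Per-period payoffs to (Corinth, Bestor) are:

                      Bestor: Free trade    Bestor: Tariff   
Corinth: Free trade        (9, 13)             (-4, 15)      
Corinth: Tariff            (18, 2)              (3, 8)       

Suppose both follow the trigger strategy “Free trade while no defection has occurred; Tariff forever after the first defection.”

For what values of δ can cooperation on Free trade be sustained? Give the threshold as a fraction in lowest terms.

Corinth's threshold: (18−9)/(18−3) = 3/5.
Bestor's threshold: (15−13)/(15−8) = 2/7.
3/5 > 2/7, so Corinth binds and δ* = 3/5.

3/5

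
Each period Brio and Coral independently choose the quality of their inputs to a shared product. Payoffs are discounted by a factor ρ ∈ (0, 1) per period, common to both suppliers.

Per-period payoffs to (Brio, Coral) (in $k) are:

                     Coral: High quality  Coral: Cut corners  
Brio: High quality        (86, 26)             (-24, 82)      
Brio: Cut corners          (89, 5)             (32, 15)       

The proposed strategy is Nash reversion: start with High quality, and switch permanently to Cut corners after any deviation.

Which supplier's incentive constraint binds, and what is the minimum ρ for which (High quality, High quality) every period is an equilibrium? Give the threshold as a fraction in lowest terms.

Coral; ρ ≥ 56/67

Brio's threshold: (89−86)/(89−32) = 1/19.
Coral's threshold: (82−26)/(82−15) = 56/67.
1/19 < 56/67, so Coral binds and ρ* = 56/67.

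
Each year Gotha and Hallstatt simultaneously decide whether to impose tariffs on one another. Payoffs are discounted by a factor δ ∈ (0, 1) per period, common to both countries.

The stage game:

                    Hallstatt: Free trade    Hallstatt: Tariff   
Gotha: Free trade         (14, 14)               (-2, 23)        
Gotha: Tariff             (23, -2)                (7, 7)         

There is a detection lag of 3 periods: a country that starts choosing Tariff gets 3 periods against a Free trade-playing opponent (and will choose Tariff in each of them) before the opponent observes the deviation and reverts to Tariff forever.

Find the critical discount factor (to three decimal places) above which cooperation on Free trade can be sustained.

0.825

Deviating for the 3 undetected periods gains 23−14 = 9 per period over cooperation, then loses 14−7 = 7 per period forever once punishment starts.
Gain: 9(1 + δ + … + δ^2); loss: 7·δ^3/(1−δ).
No profitable deviation ⇔ 9(1−δ^3) ≤ 7·δ^3, i.e. δ^3 ≥ 9/(9+7) = 9/16.
Hence δ ≥ (9/16)^(1/3) ≈ 0.825.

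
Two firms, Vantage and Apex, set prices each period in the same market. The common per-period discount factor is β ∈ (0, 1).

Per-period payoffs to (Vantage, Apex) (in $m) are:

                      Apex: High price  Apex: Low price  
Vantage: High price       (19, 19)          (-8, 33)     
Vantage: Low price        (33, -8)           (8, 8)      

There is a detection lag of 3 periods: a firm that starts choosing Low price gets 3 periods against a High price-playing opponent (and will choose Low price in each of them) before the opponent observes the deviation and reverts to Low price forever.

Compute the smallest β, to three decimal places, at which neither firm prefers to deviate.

Deviating for the 3 undetected periods gains 33−19 = 14 per period over cooperation, then loses 19−8 = 11 per period forever once punishment starts.
Gain: 14(1 + β + … + β^2); loss: 11·β^3/(1−β).
No profitable deviation ⇔ 14(1−β^3) ≤ 11·β^3, i.e. β^3 ≥ 14/(14+11) = 14/25.
Hence β ≥ (14/25)^(1/3) ≈ 0.824.

0.824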